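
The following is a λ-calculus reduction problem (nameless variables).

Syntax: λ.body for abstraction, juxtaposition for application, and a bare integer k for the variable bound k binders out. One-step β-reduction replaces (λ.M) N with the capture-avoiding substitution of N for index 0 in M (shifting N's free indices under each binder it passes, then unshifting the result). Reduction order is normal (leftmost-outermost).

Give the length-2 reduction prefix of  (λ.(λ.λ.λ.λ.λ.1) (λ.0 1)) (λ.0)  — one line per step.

Answer: after 2 steps: λ.λ.λ.λ.1

Reduction:
  start: (λ.(λ.λ.λ.λ.λ.1) (λ.0 1)) (λ.0)
  [1] (λ.λ.λ.λ.λ.1) (λ.0 (λ.0))
  [2] λ.λ.λ.λ.1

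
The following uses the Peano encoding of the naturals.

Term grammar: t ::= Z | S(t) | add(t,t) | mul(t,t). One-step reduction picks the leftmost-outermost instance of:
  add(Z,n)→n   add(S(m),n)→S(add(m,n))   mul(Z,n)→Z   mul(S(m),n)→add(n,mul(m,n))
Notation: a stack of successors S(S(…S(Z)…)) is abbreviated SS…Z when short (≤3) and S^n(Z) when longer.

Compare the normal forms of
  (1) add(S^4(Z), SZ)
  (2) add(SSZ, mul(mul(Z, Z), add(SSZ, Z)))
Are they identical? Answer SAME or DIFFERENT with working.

Answer: DIFFERENT — A ⇓ S^5(Z), B ⇓ SSZ

Working:
Term A:
  start: add(S^4(Z), SZ)
  step 1: S(add(SSSZ, SZ))
  step 2: S(S(add(SSZ, SZ)))
  step 3: S(S(S(add(SZ, SZ))))
  step 4: S(S(S(S(add(Z, SZ)))))
  step 5: S^5(Z)

Term B:
  start: add(SSZ, mul(mul(Z, Z), add(SSZ, Z)))
  step 1: S(add(SZ, mul(mul(Z, Z), add(SSZ, Z))))
  step 2: S(S(add(Z, mul(mul(Z, Z), add(SSZ, Z)))))
  step 3: S(S(mul(mul(Z, Z), add(SSZ, Z))))
  step 4: S(S(mul(Z, add(SSZ, Z))))
  step 5: SSZ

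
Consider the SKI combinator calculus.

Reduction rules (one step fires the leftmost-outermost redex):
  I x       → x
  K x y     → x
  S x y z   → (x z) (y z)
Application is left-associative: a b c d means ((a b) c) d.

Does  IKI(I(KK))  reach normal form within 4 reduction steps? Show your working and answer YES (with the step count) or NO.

Answer: YES — reaches normal form I in 2 ≤ 4 steps

Derivation:
  start: IKI(I(KK))
  [1] KI(I(KK))
  [2] I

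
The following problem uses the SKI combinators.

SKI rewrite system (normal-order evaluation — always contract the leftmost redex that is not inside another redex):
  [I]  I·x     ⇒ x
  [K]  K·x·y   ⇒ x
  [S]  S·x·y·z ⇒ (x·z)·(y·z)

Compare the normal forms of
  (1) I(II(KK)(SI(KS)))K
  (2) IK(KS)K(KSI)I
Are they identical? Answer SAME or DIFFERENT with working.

Answer: DIFFERENT — A ⇓ KK, B ⇓ SI

Reduction:
Term A:
  start: I(II(KK)(SI(KS)))K
  step 1: II(KK)(SI(KS))K
  step 2: I(KK)(SI(KS))K
  step 3: KK(SI(KS))K
  step 4: KK

Term B:
  start: IK(KS)K(KSI)I
  step 1: K(KS)K(KSI)I
  step 2: KS(KSI)I
  step 3: SI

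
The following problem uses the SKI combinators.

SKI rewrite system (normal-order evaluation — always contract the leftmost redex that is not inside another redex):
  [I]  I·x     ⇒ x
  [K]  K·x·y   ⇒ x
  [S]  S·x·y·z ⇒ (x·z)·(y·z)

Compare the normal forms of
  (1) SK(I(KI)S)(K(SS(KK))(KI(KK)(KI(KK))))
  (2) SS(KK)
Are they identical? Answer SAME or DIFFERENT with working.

Answer: SAME — A ⇓ SS(KK), B ⇓ SS(KK)

Reduction:
Term A:
  start: SK(I(KI)S)(K(SS(KK))(KI(KK)(KI(KK))))
  →1  K(K(SS(KK))(KI(KK)(KI(KK))))(I(KI)S(K(SS(KK))(KI(KK)(KI(KK)))))
  →2  K(SS(KK))(KI(KK)(KI(KK)))
  →3  SS(KK)

Term B:
  start: SS(KK)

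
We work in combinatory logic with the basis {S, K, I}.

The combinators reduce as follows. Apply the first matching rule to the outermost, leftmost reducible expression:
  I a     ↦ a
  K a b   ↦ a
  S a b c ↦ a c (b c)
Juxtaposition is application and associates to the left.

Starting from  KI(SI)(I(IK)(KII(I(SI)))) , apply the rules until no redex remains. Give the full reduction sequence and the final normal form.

  start: KI(SI)(I(IK)(KII(I(SI))))
  [1] I(I(IK)(KII(I(SI))))
  [2] I(IK)(KII(I(SI)))
  [3] IK(KII(I(SI)))
  [4] K(KII(I(SI)))
  [5] K(I(I(SI)))
  [6] K(I(SI))
  [7] K(SI)

Answer: normal form = K(SI)  (in 7 steps)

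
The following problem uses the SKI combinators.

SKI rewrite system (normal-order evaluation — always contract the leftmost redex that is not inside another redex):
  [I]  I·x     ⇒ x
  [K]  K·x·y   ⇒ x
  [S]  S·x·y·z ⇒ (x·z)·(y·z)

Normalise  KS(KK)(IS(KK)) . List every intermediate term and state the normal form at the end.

Answer: normal form = S(S(KK))  (in 2 steps)

Reduction:
  start: KS(KK)(IS(KK))
  [1] S(IS(KK))
  [2] S(S(KK))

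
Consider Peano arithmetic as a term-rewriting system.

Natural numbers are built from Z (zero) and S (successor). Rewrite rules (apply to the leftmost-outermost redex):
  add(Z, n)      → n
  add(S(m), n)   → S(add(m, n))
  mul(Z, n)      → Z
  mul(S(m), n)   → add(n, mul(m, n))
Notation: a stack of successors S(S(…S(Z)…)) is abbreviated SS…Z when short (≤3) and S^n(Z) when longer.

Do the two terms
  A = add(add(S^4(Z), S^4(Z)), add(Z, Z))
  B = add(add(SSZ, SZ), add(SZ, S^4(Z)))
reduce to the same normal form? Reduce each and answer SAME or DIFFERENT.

Answer: SAME — A ⇓ S^8(Z), B ⇓ S^8(Z)

Working:
Term A:
  start: add(add(S^4(Z), S^4(Z)), add(Z, Z))
  [1] add(S(add(SSSZ, S^4(Z))), add(Z, Z))
  [2] S(add(add(SSSZ, S^4(Z)), add(Z, Z)))
  [3] S(add(S(add(SSZ, S^4(Z))), add(Z, Z)))
  [4] S(S(add(add(SSZ, S^4(Z)), add(Z, Z))))
  [5] S(S(add(S(add(SZ, S^4(Z))), add(Z, Z))))
  [6] S(S(S(add(add(SZ, S^4(Z)), add(Z, Z)))))
  [7] S(S(S(add(S(add(Z, S^4(Z))), add(Z, Z)))))
  [8] S(S(S(S(add(add(Z, S^4(Z)), add(Z, Z))))))
  [9] S(S(S(S(add(S^4(Z), add(Z, Z))))))
  [10] S(S(S(S(S(add(SSSZ, add(Z, Z)))))))
  [11] S(S(S(S(S(S(add(SSZ, add(Z, Z))))))))
  [12] S(S(S(S(S(S(S(add(SZ, add(Z, Z)))))))))
  [13] S(S(S(S(S(S(S(S(add(Z, add(Z, Z))))))))))
  [14] S(S(S(S(S(S(S(S(add(Z, Z)))))))))
  [15] S^8(Z)

Term B:
  start: add(add(SSZ, SZ), add(SZ, S^4(Z)))
  [1] add(S(add(SZ, SZ)), add(SZ, S^4(Z)))
  [2] S(add(add(SZ, SZ), add(SZ, S^4(Z))))
  [3] S(add(S(add(Z, SZ)), add(SZ, S^4(Z))))
  [4] S(S(add(add(Z, SZ), add(SZ, S^4(Z)))))
  [5] S(S(add(SZ, add(SZ, S^4(Z)))))
  [6] S(S(S(add(Z, add(SZ, S^4(Z))))))
  [7] S(S(S(add(SZ, S^4(Z)))))
  [8] S(S(S(S(add(Z, S^4(Z))))))
  [9] S^8(Z)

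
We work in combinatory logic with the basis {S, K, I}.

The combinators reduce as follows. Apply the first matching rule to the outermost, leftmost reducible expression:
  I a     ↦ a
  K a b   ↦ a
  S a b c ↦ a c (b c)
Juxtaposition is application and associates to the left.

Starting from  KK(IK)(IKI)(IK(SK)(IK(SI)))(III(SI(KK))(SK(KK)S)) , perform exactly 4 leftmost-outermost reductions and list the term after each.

Answer: after 4 steps: I

Reduction:
  start: KK(IK)(IKI)(IK(SK)(IK(SI)))(III(SI(KK))(SK(KK)S))
  [1] K(IKI)(IK(SK)(IK(SI)))(III(SI(KK))(SK(KK)S))
  [2] IKI(III(SI(KK))(SK(KK)S))
  [3] KI(III(SI(KK))(SK(KK)S))
  [4] I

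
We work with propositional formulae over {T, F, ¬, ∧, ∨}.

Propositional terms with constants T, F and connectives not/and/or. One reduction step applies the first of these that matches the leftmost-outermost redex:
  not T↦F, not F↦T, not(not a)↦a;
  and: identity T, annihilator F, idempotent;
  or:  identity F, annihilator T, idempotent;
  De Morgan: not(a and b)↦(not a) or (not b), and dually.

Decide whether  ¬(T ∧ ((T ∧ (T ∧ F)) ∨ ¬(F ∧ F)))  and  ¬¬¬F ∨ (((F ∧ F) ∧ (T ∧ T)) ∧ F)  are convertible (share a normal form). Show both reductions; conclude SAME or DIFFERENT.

Answer: DIFFERENT — A ⇓ F, B ⇓ T

Reduction:
Term A:
  start: ¬(T ∧ ((T ∧ (T ∧ F)) ∨ ¬(F ∧ F)))
  →1  ¬T ∨ ¬((T ∧ (T ∧ F)) ∨ ¬(F ∧ F))
  →2  F ∨ ¬((T ∧ (T ∧ F)) ∨ ¬(F ∧ F))
  →3  ¬((T ∧ (T ∧ F)) ∨ ¬(F ∧ F))
  →4  ¬(T ∧ (T ∧ F)) ∧ ¬¬(F ∧ F)
  →5  (¬T ∨ ¬(T ∧ F)) ∧ ¬¬(F ∧ F)
  →6  (F ∨ ¬(T ∧ F)) ∧ ¬¬(F ∧ F)
  →7  ¬(T ∧ F) ∧ ¬¬(F ∧ F)
  →8  (¬T ∨ ¬F) ∧ ¬¬(F ∧ F)
  →9  (F ∨ ¬F) ∧ ¬¬(F ∧ F)
  →10  ¬F ∧ ¬¬(F ∧ F)
  →11  T ∧ ¬¬(F ∧ F)
  →12  ¬¬(F ∧ F)
  →13  F ∧ F
  →14  F

Term B:
  start: ¬¬¬F ∨ (((F ∧ F) ∧ (T ∧ T)) ∧ F)
  →1  ¬F ∨ (((F ∧ F) ∧ (T ∧ T)) ∧ F)
  →2  T ∨ (((F ∧ F) ∧ (T ∧ T)) ∧ F)
  →3  T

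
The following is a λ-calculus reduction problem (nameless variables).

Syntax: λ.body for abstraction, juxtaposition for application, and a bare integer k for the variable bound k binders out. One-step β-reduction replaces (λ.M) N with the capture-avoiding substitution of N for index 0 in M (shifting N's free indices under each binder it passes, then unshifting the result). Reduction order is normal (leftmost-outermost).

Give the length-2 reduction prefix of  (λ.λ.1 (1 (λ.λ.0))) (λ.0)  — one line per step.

Answer: after 2 steps: λ.(λ.0) (λ.λ.0)

Working:
  start: (λ.λ.1 (1 (λ.λ.0))) (λ.0)
  step 1: λ.(λ.0) ((λ.0) (λ.λ.0))
  step 2: λ.(λ.0) (λ.λ.0)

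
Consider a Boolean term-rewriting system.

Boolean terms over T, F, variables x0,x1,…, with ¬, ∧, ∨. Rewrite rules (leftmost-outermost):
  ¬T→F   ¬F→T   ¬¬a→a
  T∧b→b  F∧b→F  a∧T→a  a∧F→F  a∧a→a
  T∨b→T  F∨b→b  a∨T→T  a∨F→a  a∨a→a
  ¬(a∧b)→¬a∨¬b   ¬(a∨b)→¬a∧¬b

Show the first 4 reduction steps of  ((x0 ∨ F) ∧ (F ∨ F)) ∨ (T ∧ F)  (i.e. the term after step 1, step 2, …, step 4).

Answer: after 4 steps: T ∧ F

Reduction:
  start: ((x0 ∨ F) ∧ (F ∨ F)) ∨ (T ∧ F)
  →1  (x0 ∧ (F ∨ F)) ∨ (T ∧ F)
  →2  (x0 ∧ F) ∨ (T ∧ F)
  →3  F ∨ (T ∧ F)
  →4  T ∧ F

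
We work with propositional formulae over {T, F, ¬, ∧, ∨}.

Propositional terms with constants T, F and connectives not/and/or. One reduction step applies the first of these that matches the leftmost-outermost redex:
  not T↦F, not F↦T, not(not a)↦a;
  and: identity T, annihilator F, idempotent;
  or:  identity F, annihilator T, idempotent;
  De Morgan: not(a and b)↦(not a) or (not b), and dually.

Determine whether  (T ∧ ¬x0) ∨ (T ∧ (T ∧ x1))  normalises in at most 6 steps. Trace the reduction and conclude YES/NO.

Answer: YES — reaches normal form ¬x0 ∨ x1 in 3 ≤ 6 steps

Derivation:
  start: (T ∧ ¬x0) ∨ (T ∧ (T ∧ x1))
  →1  ¬x0 ∨ (T ∧ (T ∧ x1))
  →2  ¬x0 ∨ (T ∧ x1)
  →3  ¬x0 ∨ x1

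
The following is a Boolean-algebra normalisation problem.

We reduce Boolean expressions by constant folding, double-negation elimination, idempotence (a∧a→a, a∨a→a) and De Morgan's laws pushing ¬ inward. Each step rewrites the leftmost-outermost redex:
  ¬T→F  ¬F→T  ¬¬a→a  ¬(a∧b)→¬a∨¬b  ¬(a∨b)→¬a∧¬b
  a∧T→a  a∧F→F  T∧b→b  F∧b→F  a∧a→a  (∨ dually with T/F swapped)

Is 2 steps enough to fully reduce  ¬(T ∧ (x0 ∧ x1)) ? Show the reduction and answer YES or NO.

Answer: NO — after 2 steps the term is F ∨ ¬(x0 ∧ x1), not yet normal

Working:
  start: ¬(T ∧ (x0 ∧ x1))
  →1  ¬T ∨ ¬(x0 ∧ x1)
  →2  F ∨ ¬(x0 ∧ x1)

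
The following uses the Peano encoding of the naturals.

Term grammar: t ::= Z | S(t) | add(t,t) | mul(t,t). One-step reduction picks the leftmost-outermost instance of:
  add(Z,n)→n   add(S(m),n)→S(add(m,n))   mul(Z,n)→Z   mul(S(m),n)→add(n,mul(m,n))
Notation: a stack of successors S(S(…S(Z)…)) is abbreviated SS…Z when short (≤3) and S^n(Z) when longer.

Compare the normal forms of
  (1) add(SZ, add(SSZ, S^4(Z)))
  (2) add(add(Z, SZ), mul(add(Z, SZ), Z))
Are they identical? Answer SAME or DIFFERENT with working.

Term A:
  start: add(SZ, add(SSZ, S^4(Z)))
  →1  S(add(Z, add(SSZ, S^4(Z))))
  →2  S(add(SSZ, S^4(Z)))
  →3  S(S(add(SZ, S^4(Z))))
  →4  S(S(S(add(Z, S^4(Z)))))
  →5  S^7(Z)

Term B:
  start: add(add(Z, SZ), mul(add(Z, SZ), Z))
  →1  add(SZ, mul(add(Z, SZ), Z))
  →2  S(add(Z, mul(add(Z, SZ), Z)))
  →3  S(mul(add(Z, SZ), Z))
  →4  S(mul(SZ, Z))
  →5  S(add(Z, mul(Z, Z)))
  →6  S(mul(Z, Z))
  →7  SZ

Answer: DIFFERENT — A ⇓ S^7(Z), B ⇓ SZ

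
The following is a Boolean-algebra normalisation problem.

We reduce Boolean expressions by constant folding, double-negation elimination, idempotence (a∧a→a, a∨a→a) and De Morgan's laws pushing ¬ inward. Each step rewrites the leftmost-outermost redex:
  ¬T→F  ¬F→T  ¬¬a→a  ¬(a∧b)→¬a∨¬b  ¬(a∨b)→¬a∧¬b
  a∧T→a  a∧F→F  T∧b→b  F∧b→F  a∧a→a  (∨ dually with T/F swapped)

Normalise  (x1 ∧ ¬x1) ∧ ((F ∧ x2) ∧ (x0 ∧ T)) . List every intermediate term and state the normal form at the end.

  start: (x1 ∧ ¬x1) ∧ ((F ∧ x2) ∧ (x0 ∧ T))
  →1  (x1 ∧ ¬x1) ∧ (F ∧ (x0 ∧ T))
  →2  (x1 ∧ ¬x1) ∧ F
  →3  F

Answer: normal form = F  (in 3 steps)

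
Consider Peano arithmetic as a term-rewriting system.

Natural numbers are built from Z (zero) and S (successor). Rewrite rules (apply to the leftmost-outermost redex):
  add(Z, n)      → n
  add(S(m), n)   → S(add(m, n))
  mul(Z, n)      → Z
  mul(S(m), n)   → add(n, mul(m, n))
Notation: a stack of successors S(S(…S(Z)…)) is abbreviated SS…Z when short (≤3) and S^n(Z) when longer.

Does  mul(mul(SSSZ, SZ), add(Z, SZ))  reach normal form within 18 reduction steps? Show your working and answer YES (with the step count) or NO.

Answer: NO — after 18 steps the term is S(S(add(SZ, mul(add(Z, mul(Z, SZ)), add(Z, SZ))))), not yet normal

Reduction:
  start: mul(mul(SSSZ, SZ), add(Z, SZ))
  [1] mul(add(SZ, mul(SSZ, SZ)), add(Z, SZ))
  [2] mul(S(add(Z, mul(SSZ, SZ))), add(Z, SZ))
  [3] add(add(Z, SZ), mul(add(Z, mul(SSZ, SZ)), add(Z, SZ)))
  [4] add(SZ, mul(add(Z, mul(SSZ, SZ)), add(Z, SZ)))
  [5] S(add(Z, mul(add(Z, mul(SSZ, SZ)), add(Z, SZ))))
  [6] S(mul(add(Z, mul(SSZ, SZ)), add(Z, SZ)))
  [7] S(mul(mul(SSZ, SZ), add(Z, SZ)))
  [8] S(mul(add(SZ, mul(SZ, SZ)), add(Z, SZ)))
  [9] S(mul(S(add(Z, mul(SZ, SZ))), add(Z, SZ)))
  [10] S(add(add(Z, SZ), mul(add(Z, mul(SZ, SZ)), add(Z, SZ))))
  [11] S(add(SZ, mul(add(Z, mul(SZ, SZ)), add(Z, SZ))))
  [12] S(S(add(Z, mul(add(Z, mul(SZ, SZ)), add(Z, SZ)))))
  [13] S(S(mul(add(Z, mul(SZ, SZ)), add(Z, SZ))))
  [14] S(S(mul(mul(SZ, SZ), add(Z, SZ))))
  [15] S(S(mul(add(SZ, mul(Z, SZ)), add(Z, SZ))))
  [16] S(S(mul(S(add(Z, mul(Z, SZ))), add(Z, SZ))))
  [17] S(S(add(add(Z, SZ), mul(add(Z, mul(Z, SZ)), add(Z, SZ)))))
  [18] S(S(add(SZ, mul(add(Z, mul(Z, SZ)), add(Z, SZ)))))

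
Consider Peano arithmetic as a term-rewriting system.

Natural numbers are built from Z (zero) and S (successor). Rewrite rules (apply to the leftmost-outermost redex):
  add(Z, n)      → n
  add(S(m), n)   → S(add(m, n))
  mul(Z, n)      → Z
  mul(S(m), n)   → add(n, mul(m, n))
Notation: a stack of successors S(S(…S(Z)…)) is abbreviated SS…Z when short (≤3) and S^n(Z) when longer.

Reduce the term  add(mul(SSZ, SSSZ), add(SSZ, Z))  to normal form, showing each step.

  start: add(mul(SSZ, SSSZ), add(SSZ, Z))
  [1] add(add(SSSZ, mul(SZ, SSSZ)), add(SSZ, Z))
  [2] add(S(add(SSZ, mul(SZ, SSSZ))), add(SSZ, Z))
  [3] S(add(add(SSZ, mul(SZ, SSSZ)), add(SSZ, Z)))
  [4] S(add(S(add(SZ, mul(SZ, SSSZ))), add(SSZ, Z)))
  [5] S(S(add(add(SZ, mul(SZ, SSSZ)), add(SSZ, Z))))
  [6] S(S(add(S(add(Z, mul(SZ, SSSZ))), add(SSZ, Z))))
  [7] S(S(S(add(add(Z, mul(SZ, SSSZ)), add(SSZ, Z)))))
  [8] S(S(S(add(mul(SZ, SSSZ), add(SSZ, Z)))))
  [9] S(S(S(add(add(SSSZ, mul(Z, SSSZ)), add(SSZ, Z)))))
  [10] S(S(S(add(S(add(SSZ, mul(Z, SSSZ))), add(SSZ, Z)))))
  [11] S(S(S(S(add(add(SSZ, mul(Z, SSSZ)), add(SSZ, Z))))))
  [12] S(S(S(S(add(S(add(SZ, mul(Z, SSSZ))), add(SSZ, Z))))))
  [13] S(S(S(S(S(add(add(SZ, mul(Z, SSSZ)), add(SSZ, Z)))))))
  [14] S(S(S(S(S(add(S(add(Z, mul(Z, SSSZ))), add(SSZ, Z)))))))
  [15] S(S(S(S(S(S(add(add(Z, mul(Z, SSSZ)), add(SSZ, Z))))))))
  [16] S(S(S(S(S(S(add(mul(Z, SSSZ), add(SSZ, Z))))))))
  [17] S(S(S(S(S(S(add(Z, add(SSZ, Z))))))))
  [18] S(S(S(S(S(S(add(SSZ, Z)))))))
  [19] S(S(S(S(S(S(S(add(SZ, Z))))))))
  [20] S(S(S(S(S(S(S(S(add(Z, Z)))))))))
  [21] S^8(Z)

Answer: normal form = S^8(Z)  (in 21 steps)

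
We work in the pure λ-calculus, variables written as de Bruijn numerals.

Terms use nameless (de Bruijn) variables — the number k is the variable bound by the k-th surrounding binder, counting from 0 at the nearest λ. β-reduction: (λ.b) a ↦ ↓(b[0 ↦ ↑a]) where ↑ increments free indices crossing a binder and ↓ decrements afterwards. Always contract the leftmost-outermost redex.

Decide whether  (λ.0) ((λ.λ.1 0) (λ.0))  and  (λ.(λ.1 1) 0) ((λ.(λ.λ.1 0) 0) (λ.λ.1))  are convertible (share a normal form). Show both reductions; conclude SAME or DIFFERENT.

Term A:
  start: (λ.0) ((λ.λ.1 0) (λ.0))
  [1] (λ.λ.1 0) (λ.0)
  [2] λ.(λ.0) 0
  [3] λ.0

Term B:
  start: (λ.(λ.1 1) 0) ((λ.(λ.λ.1 0) 0) (λ.λ.1))
  [1] (λ.(λ.(λ.λ.1 0) 0) (λ.λ.1) ((λ.(λ.λ.1 0) 0) (λ.λ.1))) ((λ.(λ.λ.1 0) 0) (λ.λ.1))
  [2] (λ.(λ.λ.1 0) 0) (λ.λ.1) ((λ.(λ.λ.1 0) 0) (λ.λ.1))
  [3] (λ.λ.1 0) (λ.λ.1) ((λ.(λ.λ.1 0) 0) (λ.λ.1))
  [4] (λ.(λ.λ.1) 0) ((λ.(λ.λ.1 0) 0) (λ.λ.1))
  [5] (λ.λ.1) ((λ.(λ.λ.1 0) 0) (λ.λ.1))
  [6] λ.(λ.(λ.λ.1 0) 0) (λ.λ.1)
  [7] λ.(λ.λ.1 0) (λ.λ.1)
  [8] λ.λ.(λ.λ.1) 0
  [9] λ.λ.λ.1

Answer: DIFFERENT — A ⇓ λ.0, B ⇓ λ.λ.λ.1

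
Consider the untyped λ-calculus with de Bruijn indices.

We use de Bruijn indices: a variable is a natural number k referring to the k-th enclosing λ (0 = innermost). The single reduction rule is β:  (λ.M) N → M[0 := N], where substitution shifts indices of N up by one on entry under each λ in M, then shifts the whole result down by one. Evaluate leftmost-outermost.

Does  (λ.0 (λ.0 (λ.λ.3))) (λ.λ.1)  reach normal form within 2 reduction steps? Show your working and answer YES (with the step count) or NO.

  start: (λ.0 (λ.0 (λ.λ.3))) (λ.λ.1)
  step 1: (λ.λ.1) (λ.0 (λ.λ.λ.λ.1))
  step 2: λ.λ.0 (λ.λ.λ.λ.1)

Answer: YES — reaches normal form λ.λ.0 (λ.λ.λ.λ.1) in 2 ≤ 2 steps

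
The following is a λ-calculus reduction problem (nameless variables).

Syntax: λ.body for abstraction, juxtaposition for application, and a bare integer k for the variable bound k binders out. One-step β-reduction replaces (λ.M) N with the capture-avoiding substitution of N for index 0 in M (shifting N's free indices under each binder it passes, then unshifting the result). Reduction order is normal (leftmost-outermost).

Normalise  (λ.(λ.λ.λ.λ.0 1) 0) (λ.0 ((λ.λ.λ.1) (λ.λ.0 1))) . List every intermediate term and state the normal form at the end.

  start: (λ.(λ.λ.λ.λ.0 1) 0) (λ.0 ((λ.λ.λ.1) (λ.λ.0 1)))
  step 1: (λ.λ.λ.λ.0 1) (λ.0 ((λ.λ.λ.1) (λ.λ.0 1)))
  step 2: λ.λ.λ.0 1

Answer: normal form = λ.λ.λ.0 1  (in 2 steps)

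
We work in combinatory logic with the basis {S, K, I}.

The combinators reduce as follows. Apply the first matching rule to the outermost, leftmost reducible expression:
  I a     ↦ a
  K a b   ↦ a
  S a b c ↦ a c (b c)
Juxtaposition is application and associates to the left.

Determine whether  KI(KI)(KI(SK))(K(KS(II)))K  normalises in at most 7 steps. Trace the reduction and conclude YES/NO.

Answer: YES — reaches normal form S in 6 ≤ 7 steps

Derivation:
  start: KI(KI)(KI(SK))(K(KS(II)))K
  step 1: I(KI(SK))(K(KS(II)))K
  step 2: KI(SK)(K(KS(II)))K
  step 3: I(K(KS(II)))K
  step 4: K(KS(II))K
  step 5: KS(II)
  step 6: S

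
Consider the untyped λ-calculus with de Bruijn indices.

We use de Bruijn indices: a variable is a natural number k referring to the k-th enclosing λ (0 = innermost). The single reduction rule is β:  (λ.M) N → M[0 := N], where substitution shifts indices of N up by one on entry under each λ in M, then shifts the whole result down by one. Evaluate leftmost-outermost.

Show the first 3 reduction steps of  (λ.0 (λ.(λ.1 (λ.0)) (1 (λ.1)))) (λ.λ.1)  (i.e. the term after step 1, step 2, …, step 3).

Answer: after 3 steps: λ.λ.0 (λ.0)

Derivation:
  start: (λ.0 (λ.(λ.1 (λ.0)) (1 (λ.1)))) (λ.λ.1)
  [1] (λ.λ.1) (λ.(λ.1 (λ.0)) ((λ.λ.1) (λ.1)))
  [2] λ.λ.(λ.1 (λ.0)) ((λ.λ.1) (λ.1))
  [3] λ.λ.0 (λ.0)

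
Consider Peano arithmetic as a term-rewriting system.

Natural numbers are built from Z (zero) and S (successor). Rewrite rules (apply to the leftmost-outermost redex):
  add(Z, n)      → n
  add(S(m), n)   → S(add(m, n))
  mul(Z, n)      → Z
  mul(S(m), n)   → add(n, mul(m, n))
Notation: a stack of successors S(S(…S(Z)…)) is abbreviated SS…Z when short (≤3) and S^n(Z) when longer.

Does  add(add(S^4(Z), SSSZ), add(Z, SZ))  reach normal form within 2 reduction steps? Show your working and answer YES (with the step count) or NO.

  start: add(add(S^4(Z), SSSZ), add(Z, SZ))
  step 1: add(S(add(SSSZ, SSSZ)), add(Z, SZ))
  step 2: S(add(add(SSSZ, SSSZ), add(Z, SZ)))

Answer: NO — after 2 steps the term is S(add(add(SSSZ, SSSZ), add(Z, SZ))), not yet normal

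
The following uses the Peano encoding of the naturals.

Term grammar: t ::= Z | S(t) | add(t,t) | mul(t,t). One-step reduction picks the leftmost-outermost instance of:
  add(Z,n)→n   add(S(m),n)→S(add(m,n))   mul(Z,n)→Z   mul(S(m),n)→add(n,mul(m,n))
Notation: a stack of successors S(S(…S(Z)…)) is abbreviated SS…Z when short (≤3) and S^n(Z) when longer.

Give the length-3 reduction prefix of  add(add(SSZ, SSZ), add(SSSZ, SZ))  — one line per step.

Answer: after 3 steps: S(add(S(add(Z, SSZ)), add(SSSZ, SZ)))

Derivation:
  start: add(add(SSZ, SSZ), add(SSSZ, SZ))
  [1] add(S(add(SZ, SSZ)), add(SSSZ, SZ))
  [2] S(add(add(SZ, SSZ), add(SSSZ, SZ)))
  [3] S(add(S(add(Z, SSZ)), add(SSSZ, SZ)))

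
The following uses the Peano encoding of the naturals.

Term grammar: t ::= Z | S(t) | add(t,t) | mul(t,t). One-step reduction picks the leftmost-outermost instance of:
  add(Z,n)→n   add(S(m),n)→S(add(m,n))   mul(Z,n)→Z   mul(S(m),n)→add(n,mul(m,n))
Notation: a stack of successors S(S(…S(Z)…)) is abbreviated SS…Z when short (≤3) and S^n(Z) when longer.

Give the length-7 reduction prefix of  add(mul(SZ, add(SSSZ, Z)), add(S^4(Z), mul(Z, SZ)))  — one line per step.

  start: add(mul(SZ, add(SSSZ, Z)), add(S^4(Z), mul(Z, SZ)))
  step 1: add(add(add(SSSZ, Z), mul(Z, add(SSSZ, Z))), add(S^4(Z), mul(Z, SZ)))
  step 2: add(add(S(add(SSZ, Z)), mul(Z, add(SSSZ, Z))), add(S^4(Z), mul(Z, SZ)))
  step 3: add(S(add(add(SSZ, Z), mul(Z, add(SSSZ, Z)))), add(S^4(Z), mul(Z, SZ)))
  step 4: S(add(add(add(SSZ, Z), mul(Z, add(SSSZ, Z))), add(S^4(Z), mul(Z, SZ))))
  step 5: S(add(add(S(add(SZ, Z)), mul(Z, add(SSSZ, Z))), add(S^4(Z), mul(Z, SZ))))
  step 6: S(add(S(add(add(SZ, Z), mul(Z, add(SSSZ, Z)))), add(S^4(Z), mul(Z, SZ))))
  step 7: S(S(add(add(add(SZ, Z), mul(Z, add(SSSZ, Z))), add(S^4(Z), mul(Z, SZ)))))

Answer: after 7 steps: S(S(add(add(add(SZ, Z), mul(Z, add(SSSZ, Z))), add(S^4(Z), mul(Z, SZ)))))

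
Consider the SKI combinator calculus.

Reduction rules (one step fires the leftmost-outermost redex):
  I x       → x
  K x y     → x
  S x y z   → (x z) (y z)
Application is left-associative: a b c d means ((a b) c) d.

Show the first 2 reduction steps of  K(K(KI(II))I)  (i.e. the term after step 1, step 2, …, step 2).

  start: K(K(KI(II))I)
  step 1: K(KI(II))
  step 2: KI

Answer: after 2 steps: KI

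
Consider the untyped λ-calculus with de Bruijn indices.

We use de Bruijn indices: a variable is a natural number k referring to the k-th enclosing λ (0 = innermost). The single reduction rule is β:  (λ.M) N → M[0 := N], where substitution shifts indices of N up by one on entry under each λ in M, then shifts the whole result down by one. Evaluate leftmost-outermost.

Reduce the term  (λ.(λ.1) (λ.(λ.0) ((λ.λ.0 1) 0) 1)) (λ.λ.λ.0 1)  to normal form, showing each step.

Answer: normal form = λ.λ.λ.0 1  (in 2 steps)

Working:
  start: (λ.(λ.1) (λ.(λ.0) ((λ.λ.0 1) 0) 1)) (λ.λ.λ.0 1)
  →1  (λ.λ.λ.λ.0 1) (λ.(λ.0) ((λ.λ.0 1) 0) (λ.λ.λ.0 1))
  →2  λ.λ.λ.0 1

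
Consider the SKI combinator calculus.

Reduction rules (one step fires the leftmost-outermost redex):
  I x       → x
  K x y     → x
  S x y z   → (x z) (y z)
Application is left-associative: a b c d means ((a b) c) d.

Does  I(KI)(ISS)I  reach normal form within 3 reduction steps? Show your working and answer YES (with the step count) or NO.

  start: I(KI)(ISS)I
  [1] KI(ISS)I
  [2] II
  [3] I

Answer: YES — reaches normal form I in 3 ≤ 3 steps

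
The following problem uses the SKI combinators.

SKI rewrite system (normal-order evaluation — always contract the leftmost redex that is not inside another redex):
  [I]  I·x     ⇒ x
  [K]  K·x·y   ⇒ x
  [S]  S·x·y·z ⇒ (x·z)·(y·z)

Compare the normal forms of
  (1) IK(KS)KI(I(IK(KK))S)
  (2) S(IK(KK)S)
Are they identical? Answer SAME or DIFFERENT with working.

Answer: SAME — A ⇓ S(KK), B ⇓ S(KK)

Working:
Term A:
  start: IK(KS)KI(I(IK(KK))S)
  →1  K(KS)KI(I(IK(KK))S)
  →2  KSI(I(IK(KK))S)
  →3  S(I(IK(KK))S)
  →4  S(IK(KK)S)
  →5  S(K(KK)S)
  →6  S(KK)

Term B:
  start: S(IK(KK)S)
  →1  S(K(KK)S)
  →2  S(KK)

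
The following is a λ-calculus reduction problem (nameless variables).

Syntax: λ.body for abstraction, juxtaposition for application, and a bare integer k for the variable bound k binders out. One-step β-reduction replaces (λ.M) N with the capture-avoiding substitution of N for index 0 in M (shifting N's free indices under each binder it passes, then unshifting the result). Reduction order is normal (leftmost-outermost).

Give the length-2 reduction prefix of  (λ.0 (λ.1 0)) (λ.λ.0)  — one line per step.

  start: (λ.0 (λ.1 0)) (λ.λ.0)
  →1  (λ.λ.0) (λ.(λ.λ.0) 0)
  →2  λ.0

Answer: after 2 steps: λ.0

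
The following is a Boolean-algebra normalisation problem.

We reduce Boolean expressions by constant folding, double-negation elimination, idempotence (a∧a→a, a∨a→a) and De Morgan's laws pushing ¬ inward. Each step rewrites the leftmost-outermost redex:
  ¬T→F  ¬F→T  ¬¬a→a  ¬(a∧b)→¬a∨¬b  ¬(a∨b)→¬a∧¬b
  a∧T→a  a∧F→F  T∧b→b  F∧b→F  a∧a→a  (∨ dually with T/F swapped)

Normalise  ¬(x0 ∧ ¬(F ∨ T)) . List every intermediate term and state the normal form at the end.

Answer: normal form = T  (in 4 steps)

Reduction:
  start: ¬(x0 ∧ ¬(F ∨ T))
  [1] ¬x0 ∨ ¬¬(F ∨ T)
  [2] ¬x0 ∨ (F ∨ T)
  [3] ¬x0 ∨ T
  [4] T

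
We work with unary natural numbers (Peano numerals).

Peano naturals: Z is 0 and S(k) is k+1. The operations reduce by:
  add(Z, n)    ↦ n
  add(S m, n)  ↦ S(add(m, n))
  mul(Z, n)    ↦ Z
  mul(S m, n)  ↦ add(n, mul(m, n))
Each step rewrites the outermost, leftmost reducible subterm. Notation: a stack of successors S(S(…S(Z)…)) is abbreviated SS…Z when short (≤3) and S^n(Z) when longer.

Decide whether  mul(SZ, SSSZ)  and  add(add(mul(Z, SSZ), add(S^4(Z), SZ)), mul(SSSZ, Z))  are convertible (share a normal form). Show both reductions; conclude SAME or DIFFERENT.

Term A:
  start: mul(SZ, SSSZ)
  [1] add(SSSZ, mul(Z, SSSZ))
  [2] S(add(SSZ, mul(Z, SSSZ)))
  [3] S(S(add(SZ, mul(Z, SSSZ))))
  [4] S(S(S(add(Z, mul(Z, SSSZ)))))
  [5] S(S(S(mul(Z, SSSZ))))
  [6] SSSZ

Term B:
  start: add(add(mul(Z, SSZ), add(S^4(Z), SZ)), mul(SSSZ, Z))
  [1] add(add(Z, add(S^4(Z), SZ)), mul(SSSZ, Z))
  [2] add(add(S^4(Z), SZ), mul(SSSZ, Z))
  [3] add(S(add(SSSZ, SZ)), mul(SSSZ, Z))
  [4] S(add(add(SSSZ, SZ), mul(SSSZ, Z)))
  [5] S(add(S(add(SSZ, SZ)), mul(SSSZ, Z)))
  [6] S(S(add(add(SSZ, SZ), mul(SSSZ, Z))))
  [7] S(S(add(S(add(SZ, SZ)), mul(SSSZ, Z))))
  [8] S(S(S(add(add(SZ, SZ), mul(SSSZ, Z)))))
  [9] S(S(S(add(S(add(Z, SZ)), mul(SSSZ, Z)))))
  [10] S(S(S(S(add(add(Z, SZ), mul(SSSZ, Z))))))
  [11] S(S(S(S(add(SZ, mul(SSSZ, Z))))))
  [12] S(S(S(S(S(add(Z, mul(SSSZ, Z)))))))
  [13] S(S(S(S(S(mul(SSSZ, Z))))))
  [14] S(S(S(S(S(add(Z, mul(SSZ, Z)))))))
  [15] S(S(S(S(S(mul(SSZ, Z))))))
  [16] S(S(S(S(S(add(Z, mul(SZ, Z)))))))
  [17] S(S(S(S(S(mul(SZ, Z))))))
  [18] S(S(S(S(S(add(Z, mul(Z, Z)))))))
  [19] S(S(S(S(S(mul(Z, Z))))))
  [20] S^5(Z)

Answer: DIFFERENT — A ⇓ SSSZ, B ⇓ S^5(Z)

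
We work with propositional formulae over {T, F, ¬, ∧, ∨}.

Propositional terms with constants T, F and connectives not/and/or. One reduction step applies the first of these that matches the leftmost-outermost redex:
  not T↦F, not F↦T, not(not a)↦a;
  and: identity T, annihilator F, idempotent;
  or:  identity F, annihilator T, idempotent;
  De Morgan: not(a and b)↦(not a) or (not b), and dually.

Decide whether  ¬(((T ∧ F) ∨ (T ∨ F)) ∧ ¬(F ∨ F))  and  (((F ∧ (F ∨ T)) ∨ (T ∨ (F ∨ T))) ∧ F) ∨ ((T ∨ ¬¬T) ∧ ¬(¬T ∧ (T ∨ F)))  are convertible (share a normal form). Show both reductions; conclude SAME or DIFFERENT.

Answer: DIFFERENT — A ⇓ F, B ⇓ T

Reduction:
Term A:
  start: ¬(((T ∧ F) ∨ (T ∨ F)) ∧ ¬(F ∨ F))
  step 1: ¬((T ∧ F) ∨ (T ∨ F)) ∨ ¬¬(F ∨ F)
  step 2: (¬(T ∧ F) ∧ ¬(T ∨ F)) ∨ ¬¬(F ∨ F)
  step 3: ((¬T ∨ ¬F) ∧ ¬(T ∨ F)) ∨ ¬¬(F ∨ F)
  step 4: ((F ∨ ¬F) ∧ ¬(T ∨ F)) ∨ ¬¬(F ∨ F)
  step 5: (¬F ∧ ¬(T ∨ F)) ∨ ¬¬(F ∨ F)
  step 6: (T ∧ ¬(T ∨ F)) ∨ ¬¬(F ∨ F)
  step 7: ¬(T ∨ F) ∨ ¬¬(F ∨ F)
  step 8: (¬T ∧ ¬F) ∨ ¬¬(F ∨ F)
  step 9: (F ∧ ¬F) ∨ ¬¬(F ∨ F)
  step 10: F ∨ ¬¬(F ∨ F)
  step 11: ¬¬(F ∨ F)
  step 12: F ∨ F
  step 13: F

Term B:
  start: (((F ∧ (F ∨ T)) ∨ (T ∨ (F ∨ T))) ∧ F) ∨ ((T ∨ ¬¬T) ∧ ¬(¬T ∧ (T ∨ F)))
  step 1: F ∨ ((T ∨ ¬¬T) ∧ ¬(¬T ∧ (T ∨ F)))
  step 2: (T ∨ ¬¬T) ∧ ¬(¬T ∧ (T ∨ F))
  step 3: T ∧ ¬(¬T ∧ (T ∨ F))
  step 4: ¬(¬T ∧ (T ∨ F))
  step 5: ¬¬T ∨ ¬(T ∨ F)
  step 6: T ∨ ¬(T ∨ F)
  step 7: T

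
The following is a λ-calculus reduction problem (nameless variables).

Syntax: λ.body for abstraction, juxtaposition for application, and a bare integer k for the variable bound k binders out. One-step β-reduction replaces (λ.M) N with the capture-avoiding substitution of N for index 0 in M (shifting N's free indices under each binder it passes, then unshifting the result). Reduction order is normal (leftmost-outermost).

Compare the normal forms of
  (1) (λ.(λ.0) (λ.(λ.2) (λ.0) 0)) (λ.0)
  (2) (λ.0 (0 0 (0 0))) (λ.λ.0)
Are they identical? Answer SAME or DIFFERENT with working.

Answer: SAME — A ⇓ λ.0, B ⇓ λ.0

Derivation:
Term A:
  start: (λ.(λ.0) (λ.(λ.2) (λ.0) 0)) (λ.0)
  step 1: (λ.0) (λ.(λ.λ.0) (λ.0) 0)
  step 2: λ.(λ.λ.0) (λ.0) 0
  step 3: λ.(λ.0) 0
  step 4: λ.0

Term B:
  start: (λ.0 (0 0 (0 0))) (λ.λ.0)
  step 1: (λ.λ.0) ((λ.λ.0) (λ.λ.0) ((λ.λ.0) (λ.λ.0)))
  step 2: λ.0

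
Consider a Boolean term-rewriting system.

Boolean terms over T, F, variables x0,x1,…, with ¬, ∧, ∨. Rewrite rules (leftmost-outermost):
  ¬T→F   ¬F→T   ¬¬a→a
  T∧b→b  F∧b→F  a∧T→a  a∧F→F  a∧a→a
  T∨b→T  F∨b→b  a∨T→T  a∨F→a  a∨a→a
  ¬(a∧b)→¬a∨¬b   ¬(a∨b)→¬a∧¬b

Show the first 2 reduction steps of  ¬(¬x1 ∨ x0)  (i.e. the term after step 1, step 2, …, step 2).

Answer: after 2 steps: x1 ∧ ¬x0

Derivation:
  start: ¬(¬x1 ∨ x0)
  step 1: ¬¬x1 ∧ ¬x0
  step 2: x1 ∧ ¬x0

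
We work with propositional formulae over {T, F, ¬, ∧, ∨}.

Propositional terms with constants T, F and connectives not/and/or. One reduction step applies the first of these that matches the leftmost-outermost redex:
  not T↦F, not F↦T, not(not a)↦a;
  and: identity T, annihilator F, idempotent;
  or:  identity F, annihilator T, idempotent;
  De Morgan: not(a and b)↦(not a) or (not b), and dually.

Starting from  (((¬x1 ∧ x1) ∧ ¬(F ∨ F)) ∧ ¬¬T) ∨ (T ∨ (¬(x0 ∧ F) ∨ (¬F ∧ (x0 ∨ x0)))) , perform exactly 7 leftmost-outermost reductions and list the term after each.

  start: (((¬x1 ∧ x1) ∧ ¬(F ∨ F)) ∧ ¬¬T) ∨ (T ∨ (¬(x0 ∧ F) ∨ (¬F ∧ (x0 ∨ x0))))
  [1] (((¬x1 ∧ x1) ∧ (¬F ∧ ¬F)) ∧ ¬¬T) ∨ (T ∨ (¬(x0 ∧ F) ∨ (¬F ∧ (x0 ∨ x0))))
  [2] (((¬x1 ∧ x1) ∧ ¬F) ∧ ¬¬T) ∨ (T ∨ (¬(x0 ∧ F) ∨ (¬F ∧ (x0 ∨ x0))))
  [3] (((¬x1 ∧ x1) ∧ T) ∧ ¬¬T) ∨ (T ∨ (¬(x0 ∧ F) ∨ (¬F ∧ (x0 ∨ x0))))
  [4] ((¬x1 ∧ x1) ∧ ¬¬T) ∨ (T ∨ (¬(x0 ∧ F) ∨ (¬F ∧ (x0 ∨ x0))))
  [5] ((¬x1 ∧ x1) ∧ T) ∨ (T ∨ (¬(x0 ∧ F) ∨ (¬F ∧ (x0 ∨ x0))))
  [6] (¬x1 ∧ x1) ∨ (T ∨ (¬(x0 ∧ F) ∨ (¬F ∧ (x0 ∨ x0))))
  [7] (¬x1 ∧ x1) ∨ T

Answer: after 7 steps: (¬x1 ∧ x1) ∨ T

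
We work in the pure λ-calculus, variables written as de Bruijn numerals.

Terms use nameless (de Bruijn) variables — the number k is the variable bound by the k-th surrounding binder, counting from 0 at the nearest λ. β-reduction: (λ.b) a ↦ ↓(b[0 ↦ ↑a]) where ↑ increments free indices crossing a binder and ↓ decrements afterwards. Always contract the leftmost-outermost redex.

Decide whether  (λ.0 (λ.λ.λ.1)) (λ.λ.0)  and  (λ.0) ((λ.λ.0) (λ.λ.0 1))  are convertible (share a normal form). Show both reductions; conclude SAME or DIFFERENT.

Answer: SAME — A ⇓ λ.0, B ⇓ λ.0

Working:
Term A:
  start: (λ.0 (λ.λ.λ.1)) (λ.λ.0)
  [1] (λ.λ.0) (λ.λ.λ.1)
  [2] λ.0

Term B:
  start: (λ.0) ((λ.λ.0) (λ.λ.0 1))
  [1] (λ.λ.0) (λ.λ.0 1)
  [2] λ.0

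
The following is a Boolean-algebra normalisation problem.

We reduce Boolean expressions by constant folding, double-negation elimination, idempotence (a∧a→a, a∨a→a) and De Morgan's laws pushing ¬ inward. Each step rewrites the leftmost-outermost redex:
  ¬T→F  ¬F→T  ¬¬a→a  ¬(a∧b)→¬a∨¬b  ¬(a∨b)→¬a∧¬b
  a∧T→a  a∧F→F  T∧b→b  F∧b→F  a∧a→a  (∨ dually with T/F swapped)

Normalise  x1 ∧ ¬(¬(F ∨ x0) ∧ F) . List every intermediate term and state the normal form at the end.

Answer: normal form = x1  (in 6 steps)

Reduction:
  start: x1 ∧ ¬(¬(F ∨ x0) ∧ F)
  [1] x1 ∧ (¬¬(F ∨ x0) ∨ ¬F)
  [2] x1 ∧ ((F ∨ x0) ∨ ¬F)
  [3] x1 ∧ (x0 ∨ ¬F)
  [4] x1 ∧ (x0 ∨ T)
  [5] x1 ∧ T
  [6] x1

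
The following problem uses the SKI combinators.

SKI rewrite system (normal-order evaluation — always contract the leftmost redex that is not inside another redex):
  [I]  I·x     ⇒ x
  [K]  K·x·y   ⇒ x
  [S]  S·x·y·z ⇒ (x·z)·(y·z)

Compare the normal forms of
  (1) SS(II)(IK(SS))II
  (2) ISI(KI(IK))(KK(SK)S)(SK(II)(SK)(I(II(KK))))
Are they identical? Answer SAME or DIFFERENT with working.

Answer: DIFFERENT — A ⇓ SI(SSI), B ⇓ S(SK(KK))

Derivation:
Term A:
  start: SS(II)(IK(SS))II
  [1] S(IK(SS))(II(IK(SS)))II
  [2] IK(SS)I(II(IK(SS))I)I
  [3] K(SS)I(II(IK(SS))I)I
  [4] SS(II(IK(SS))I)I
  [5] SI(II(IK(SS))II)
  [6] SI(I(IK(SS))II)
  [7] SI(IK(SS)II)
  [8] SI(K(SS)II)
  [9] SI(SSI)

Term B:
  start: ISI(KI(IK))(KK(SK)S)(SK(II)(SK)(I(II(KK))))
  [1] SI(KI(IK))(KK(SK)S)(SK(II)(SK)(I(II(KK))))
  [2] I(KK(SK)S)(KI(IK)(KK(SK)S))(SK(II)(SK)(I(II(KK))))
  [3] KK(SK)S(KI(IK)(KK(SK)S))(SK(II)(SK)(I(II(KK))))
  [4] KS(KI(IK)(KK(SK)S))(SK(II)(SK)(I(II(KK))))
  [5] S(SK(II)(SK)(I(II(KK))))
  [6] S(K(SK)(II(SK))(I(II(KK))))
  [7] S(SK(I(II(KK))))
  [8] S(SK(II(KK)))
  [9] S(SK(I(KK)))
  [10] S(SK(KK))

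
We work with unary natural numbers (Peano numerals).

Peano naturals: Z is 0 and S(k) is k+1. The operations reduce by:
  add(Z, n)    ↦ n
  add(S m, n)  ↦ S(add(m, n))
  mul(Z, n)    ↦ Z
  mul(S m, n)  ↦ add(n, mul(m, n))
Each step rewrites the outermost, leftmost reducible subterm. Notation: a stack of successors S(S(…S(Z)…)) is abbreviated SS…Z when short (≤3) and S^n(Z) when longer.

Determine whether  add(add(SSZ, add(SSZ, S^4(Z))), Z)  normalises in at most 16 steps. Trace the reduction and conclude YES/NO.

  start: add(add(SSZ, add(SSZ, S^4(Z))), Z)
  →1  add(S(add(SZ, add(SSZ, S^4(Z)))), Z)
  →2  S(add(add(SZ, add(SSZ, S^4(Z))), Z))
  →3  S(add(S(add(Z, add(SSZ, S^4(Z)))), Z))
  →4  S(S(add(add(Z, add(SSZ, S^4(Z))), Z)))
  →5  S(S(add(add(SSZ, S^4(Z)), Z)))
  →6  S(S(add(S(add(SZ, S^4(Z))), Z)))
  →7  S(S(S(add(add(SZ, S^4(Z)), Z))))
  →8  S(S(S(add(S(add(Z, S^4(Z))), Z))))
  →9  S(S(S(S(add(add(Z, S^4(Z)), Z)))))
  →10  S(S(S(S(add(S^4(Z), Z)))))
  →11  S(S(S(S(S(add(SSSZ, Z))))))
  →12  S(S(S(S(S(S(add(SSZ, Z)))))))
  →13  S(S(S(S(S(S(S(add(SZ, Z))))))))
  →14  S(S(S(S(S(S(S(S(add(Z, Z)))))))))
  →15  S^8(Z)

Answer: YES — reaches normal form S^8(Z) in 15 ≤ 16 steps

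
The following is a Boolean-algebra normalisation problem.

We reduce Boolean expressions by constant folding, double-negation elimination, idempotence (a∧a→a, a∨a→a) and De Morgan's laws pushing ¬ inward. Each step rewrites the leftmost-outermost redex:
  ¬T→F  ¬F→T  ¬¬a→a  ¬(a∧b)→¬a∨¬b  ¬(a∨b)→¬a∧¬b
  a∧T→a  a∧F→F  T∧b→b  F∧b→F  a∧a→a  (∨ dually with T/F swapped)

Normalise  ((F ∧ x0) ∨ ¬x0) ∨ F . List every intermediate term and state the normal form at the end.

Answer: normal form = ¬x0  (in 3 steps)

Reduction:
  start: ((F ∧ x0) ∨ ¬x0) ∨ F
  [1] (F ∧ x0) ∨ ¬x0
  [2] F ∨ ¬x0
  [3] ¬x0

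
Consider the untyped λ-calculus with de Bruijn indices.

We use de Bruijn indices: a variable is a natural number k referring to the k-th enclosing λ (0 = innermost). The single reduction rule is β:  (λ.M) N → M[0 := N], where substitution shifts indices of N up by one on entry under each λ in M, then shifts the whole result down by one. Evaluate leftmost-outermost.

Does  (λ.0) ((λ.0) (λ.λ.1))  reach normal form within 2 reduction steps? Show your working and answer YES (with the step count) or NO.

  start: (λ.0) ((λ.0) (λ.λ.1))
  step 1: (λ.0) (λ.λ.1)
  step 2: λ.λ.1

Answer: YES — reaches normal form λ.λ.1 in 2 ≤ 2 steps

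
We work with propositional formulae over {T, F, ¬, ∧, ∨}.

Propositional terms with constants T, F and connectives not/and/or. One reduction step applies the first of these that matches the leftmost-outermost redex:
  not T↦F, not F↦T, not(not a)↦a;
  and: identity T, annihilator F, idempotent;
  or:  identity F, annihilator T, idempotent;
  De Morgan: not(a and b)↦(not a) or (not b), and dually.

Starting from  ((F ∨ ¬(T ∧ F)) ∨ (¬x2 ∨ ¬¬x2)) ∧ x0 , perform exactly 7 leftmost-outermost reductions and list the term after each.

Answer: after 7 steps: x0

Reduction:
  start: ((F ∨ ¬(T ∧ F)) ∨ (¬x2 ∨ ¬¬x2)) ∧ x0
  [1] (¬(T ∧ F) ∨ (¬x2 ∨ ¬¬x2)) ∧ x0
  [2] ((¬T ∨ ¬F) ∨ (¬x2 ∨ ¬¬x2)) ∧ x0
  [3] ((F ∨ ¬F) ∨ (¬x2 ∨ ¬¬x2)) ∧ x0
  [4] (¬F ∨ (¬x2 ∨ ¬¬x2)) ∧ x0
  [5] (T ∨ (¬x2 ∨ ¬¬x2)) ∧ x0
  [6] T ∧ x0
  [7] x0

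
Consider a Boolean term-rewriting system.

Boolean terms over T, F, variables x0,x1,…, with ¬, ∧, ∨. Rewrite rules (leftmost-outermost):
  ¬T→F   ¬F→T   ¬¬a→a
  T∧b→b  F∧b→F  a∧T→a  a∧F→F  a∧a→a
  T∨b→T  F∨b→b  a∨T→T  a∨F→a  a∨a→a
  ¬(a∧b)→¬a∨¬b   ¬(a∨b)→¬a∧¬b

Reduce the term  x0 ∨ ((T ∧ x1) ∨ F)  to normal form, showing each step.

Answer: normal form = x0 ∨ x1  (in 2 steps)

Reduction:
  start: x0 ∨ ((T ∧ x1) ∨ F)
  [1] x0 ∨ (T ∧ x1)
  [2] x0 ∨ x1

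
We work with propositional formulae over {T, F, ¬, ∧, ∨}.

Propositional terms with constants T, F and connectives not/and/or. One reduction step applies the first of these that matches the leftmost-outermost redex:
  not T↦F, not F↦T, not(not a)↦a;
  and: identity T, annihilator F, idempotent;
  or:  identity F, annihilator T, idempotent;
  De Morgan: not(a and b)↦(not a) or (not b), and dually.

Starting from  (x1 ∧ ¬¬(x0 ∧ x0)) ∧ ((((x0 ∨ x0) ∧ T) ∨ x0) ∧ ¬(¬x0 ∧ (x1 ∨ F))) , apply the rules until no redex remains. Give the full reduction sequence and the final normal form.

  start: (x1 ∧ ¬¬(x0 ∧ x0)) ∧ ((((x0 ∨ x0) ∧ T) ∨ x0) ∧ ¬(¬x0 ∧ (x1 ∨ F)))
  step 1: (x1 ∧ (x0 ∧ x0)) ∧ ((((x0 ∨ x0) ∧ T) ∨ x0) ∧ ¬(¬x0 ∧ (x1 ∨ F)))
  step 2: (x1 ∧ x0) ∧ ((((x0 ∨ x0) ∧ T) ∨ x0) ∧ ¬(¬x0 ∧ (x1 ∨ F)))
  step 3: (x1 ∧ x0) ∧ (((x0 ∨ x0) ∨ x0) ∧ ¬(¬x0 ∧ (x1 ∨ F)))
  step 4: (x1 ∧ x0) ∧ ((x0 ∨ x0) ∧ ¬(¬x0 ∧ (x1 ∨ F)))
  step 5: (x1 ∧ x0) ∧ (x0 ∧ ¬(¬x0 ∧ (x1 ∨ F)))
  step 6: (x1 ∧ x0) ∧ (x0 ∧ (¬¬x0 ∨ ¬(x1 ∨ F)))
  step 7: (x1 ∧ x0) ∧ (x0 ∧ (x0 ∨ ¬(x1 ∨ F)))
  step 8: (x1 ∧ x0) ∧ (x0 ∧ (x0 ∨ (¬x1 ∧ ¬F)))
  step 9: (x1 ∧ x0) ∧ (x0 ∧ (x0 ∨ (¬x1 ∧ T)))
  step 10: (x1 ∧ x0) ∧ (x0 ∧ (x0 ∨ ¬x1))

Answer: normal form = (x1 ∧ x0) ∧ (x0 ∧ (x0 ∨ ¬x1))  (in 10 steps)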